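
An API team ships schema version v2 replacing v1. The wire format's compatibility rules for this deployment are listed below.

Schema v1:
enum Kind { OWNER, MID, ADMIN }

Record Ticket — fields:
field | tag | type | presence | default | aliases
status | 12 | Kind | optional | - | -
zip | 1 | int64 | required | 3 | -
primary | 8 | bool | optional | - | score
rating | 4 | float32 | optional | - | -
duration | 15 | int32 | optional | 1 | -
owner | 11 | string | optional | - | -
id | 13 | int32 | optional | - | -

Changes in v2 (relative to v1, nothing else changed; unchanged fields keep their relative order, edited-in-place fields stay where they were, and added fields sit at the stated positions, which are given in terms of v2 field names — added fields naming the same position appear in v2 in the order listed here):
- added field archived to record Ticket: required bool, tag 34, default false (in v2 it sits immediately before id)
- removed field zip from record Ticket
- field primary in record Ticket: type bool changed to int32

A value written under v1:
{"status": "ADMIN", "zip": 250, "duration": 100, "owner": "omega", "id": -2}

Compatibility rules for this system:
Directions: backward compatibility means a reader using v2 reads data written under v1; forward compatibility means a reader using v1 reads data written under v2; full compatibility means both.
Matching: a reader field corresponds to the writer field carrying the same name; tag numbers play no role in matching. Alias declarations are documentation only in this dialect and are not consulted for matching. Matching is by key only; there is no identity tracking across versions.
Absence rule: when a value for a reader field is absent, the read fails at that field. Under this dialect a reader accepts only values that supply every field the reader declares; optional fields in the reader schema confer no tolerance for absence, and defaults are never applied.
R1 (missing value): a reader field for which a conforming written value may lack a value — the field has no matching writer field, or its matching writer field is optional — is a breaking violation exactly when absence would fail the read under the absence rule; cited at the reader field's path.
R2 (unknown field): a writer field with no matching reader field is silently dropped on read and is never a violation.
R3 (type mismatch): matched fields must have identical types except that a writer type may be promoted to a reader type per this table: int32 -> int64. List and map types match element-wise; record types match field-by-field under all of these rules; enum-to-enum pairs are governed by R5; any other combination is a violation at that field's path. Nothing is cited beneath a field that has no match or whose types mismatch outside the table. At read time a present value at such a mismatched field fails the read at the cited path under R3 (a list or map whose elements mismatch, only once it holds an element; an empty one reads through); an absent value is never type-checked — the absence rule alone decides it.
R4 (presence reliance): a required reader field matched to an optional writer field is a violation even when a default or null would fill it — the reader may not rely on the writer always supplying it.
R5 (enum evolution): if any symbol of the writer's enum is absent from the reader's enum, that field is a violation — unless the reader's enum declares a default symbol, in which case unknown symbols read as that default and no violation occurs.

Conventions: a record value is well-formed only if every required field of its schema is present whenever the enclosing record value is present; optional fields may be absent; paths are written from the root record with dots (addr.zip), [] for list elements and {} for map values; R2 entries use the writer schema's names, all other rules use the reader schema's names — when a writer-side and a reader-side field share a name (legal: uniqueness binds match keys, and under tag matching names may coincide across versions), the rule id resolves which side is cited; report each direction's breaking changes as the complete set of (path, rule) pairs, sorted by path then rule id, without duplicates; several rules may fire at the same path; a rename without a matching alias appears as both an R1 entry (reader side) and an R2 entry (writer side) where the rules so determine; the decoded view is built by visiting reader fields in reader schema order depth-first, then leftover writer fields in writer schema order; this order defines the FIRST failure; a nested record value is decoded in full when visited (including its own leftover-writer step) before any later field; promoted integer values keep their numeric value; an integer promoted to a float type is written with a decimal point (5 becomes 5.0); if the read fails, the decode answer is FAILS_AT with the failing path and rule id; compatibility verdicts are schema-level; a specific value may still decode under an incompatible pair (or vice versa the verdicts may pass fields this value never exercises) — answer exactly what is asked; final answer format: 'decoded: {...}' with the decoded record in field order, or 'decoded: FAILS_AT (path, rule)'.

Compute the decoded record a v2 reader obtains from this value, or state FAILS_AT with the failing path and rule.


the writer's type comes first in each Ticket pair
decoding the Ticket value with the v2 reader:
  status := "ADMIN"
  read fails at primary under R1 (no fill)
  => FAILS_AT (primary, R1)
diffs on Ticket not affecting the asked answer:
  added field archived to record Ticket: required bool, tag 34, default false (in v2 it sits immediately before id) -> schema-level compatibility only; this Ticket value's decode is unchanged
  removed field zip from record Ticket -> schema-level compatibility only; this Ticket value's decode is unchanged

decoded: FAILS_AT (primary, R1)


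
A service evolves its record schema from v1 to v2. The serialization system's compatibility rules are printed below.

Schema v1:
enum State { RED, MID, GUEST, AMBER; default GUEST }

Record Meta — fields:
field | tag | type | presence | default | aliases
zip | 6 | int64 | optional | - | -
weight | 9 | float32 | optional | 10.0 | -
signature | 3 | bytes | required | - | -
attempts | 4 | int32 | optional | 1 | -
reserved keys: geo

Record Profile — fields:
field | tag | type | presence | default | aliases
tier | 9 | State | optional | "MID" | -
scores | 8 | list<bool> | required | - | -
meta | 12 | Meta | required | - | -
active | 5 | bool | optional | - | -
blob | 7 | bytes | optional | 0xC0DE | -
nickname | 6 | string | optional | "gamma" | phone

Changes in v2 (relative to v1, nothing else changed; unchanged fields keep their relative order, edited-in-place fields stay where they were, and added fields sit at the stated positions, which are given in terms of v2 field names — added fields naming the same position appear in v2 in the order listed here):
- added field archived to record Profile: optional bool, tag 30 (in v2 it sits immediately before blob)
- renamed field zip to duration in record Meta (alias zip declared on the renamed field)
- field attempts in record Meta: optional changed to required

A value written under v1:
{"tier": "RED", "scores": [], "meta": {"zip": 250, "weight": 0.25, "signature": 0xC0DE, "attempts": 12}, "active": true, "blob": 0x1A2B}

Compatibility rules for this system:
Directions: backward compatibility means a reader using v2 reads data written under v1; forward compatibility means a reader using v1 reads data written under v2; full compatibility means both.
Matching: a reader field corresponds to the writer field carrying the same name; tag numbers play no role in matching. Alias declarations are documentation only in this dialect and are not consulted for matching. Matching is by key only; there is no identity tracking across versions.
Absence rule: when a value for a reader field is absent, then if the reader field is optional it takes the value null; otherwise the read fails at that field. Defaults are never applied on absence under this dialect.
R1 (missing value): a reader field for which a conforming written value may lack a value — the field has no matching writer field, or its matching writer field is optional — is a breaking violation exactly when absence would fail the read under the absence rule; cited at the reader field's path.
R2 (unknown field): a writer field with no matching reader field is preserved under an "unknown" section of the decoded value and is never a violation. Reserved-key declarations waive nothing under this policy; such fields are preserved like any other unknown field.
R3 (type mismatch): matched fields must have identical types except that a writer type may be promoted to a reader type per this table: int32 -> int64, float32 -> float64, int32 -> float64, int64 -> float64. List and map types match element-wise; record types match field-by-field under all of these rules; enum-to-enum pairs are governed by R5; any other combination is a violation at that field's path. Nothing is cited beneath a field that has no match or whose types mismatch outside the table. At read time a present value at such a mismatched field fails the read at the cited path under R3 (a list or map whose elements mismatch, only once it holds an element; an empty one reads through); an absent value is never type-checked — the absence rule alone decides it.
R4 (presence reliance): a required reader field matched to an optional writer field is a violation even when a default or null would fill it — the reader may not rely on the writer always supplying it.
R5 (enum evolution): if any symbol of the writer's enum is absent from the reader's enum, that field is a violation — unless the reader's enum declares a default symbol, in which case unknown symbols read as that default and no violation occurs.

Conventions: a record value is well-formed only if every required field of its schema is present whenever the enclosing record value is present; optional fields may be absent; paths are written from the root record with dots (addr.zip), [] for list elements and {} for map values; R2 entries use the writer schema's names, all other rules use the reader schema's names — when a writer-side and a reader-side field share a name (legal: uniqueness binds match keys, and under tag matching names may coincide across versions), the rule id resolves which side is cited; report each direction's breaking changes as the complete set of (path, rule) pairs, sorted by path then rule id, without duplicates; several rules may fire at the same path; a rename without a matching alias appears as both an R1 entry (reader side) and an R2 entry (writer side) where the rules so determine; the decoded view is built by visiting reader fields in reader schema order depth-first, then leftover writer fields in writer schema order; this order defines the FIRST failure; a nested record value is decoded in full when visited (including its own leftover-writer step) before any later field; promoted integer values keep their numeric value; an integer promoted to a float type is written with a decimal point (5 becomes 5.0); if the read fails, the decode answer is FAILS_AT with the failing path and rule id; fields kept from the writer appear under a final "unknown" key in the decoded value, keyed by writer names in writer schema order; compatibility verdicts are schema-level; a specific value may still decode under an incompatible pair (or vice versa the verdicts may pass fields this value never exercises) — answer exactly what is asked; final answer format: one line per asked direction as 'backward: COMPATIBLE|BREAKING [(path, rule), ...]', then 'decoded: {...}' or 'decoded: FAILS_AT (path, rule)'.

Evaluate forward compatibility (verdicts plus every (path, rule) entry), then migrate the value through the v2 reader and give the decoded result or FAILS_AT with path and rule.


forward: COMPATIBLE []; decoded: {"tier": "RED", "scores": [], "meta": {"duration": null, "weight": 0.25, "signature": 0xC0DE, "attempts": 12, "unknown": {"zip": 250}}, "active": true, "archived": null, "blob": 0x1A2B, "nickname": null}

arrows below run writer -> reader for Profile
checking forward for Profile: reader v1 against writer v2:
  State -> State, writer optional: tier aligns to tier
  list<bool> -> list<bool>, writer required: scores aligns to scores
  Meta -> Meta, writer required: meta aligns to meta
  bool -> bool, writer optional: active aligns to active
  bytes -> bytes, writer optional: blob aligns to blob
  string -> string, writer optional: nickname aligns to nickname
  writer field archived has no reader counterpart
  no writer field matches reader meta.zip
  float32 -> float32, writer optional: meta.weight aligns to meta.weight
  bytes -> bytes, writer required: meta.signature aligns to meta.signature
  int32 -> int32, writer required: meta.attempts aligns to meta.attempts
  writer field meta.duration has no reader counterpart
  => no violations; forward on Profile: COMPATIBLE
migrating the Profile value to v2:
  tier := "RED"
  scores := []
  meta.duration := null (absent, optional -> null)
  meta.weight := 0.25
  meta.signature := 0xC0DE
  meta.attempts := 12
  writer meta.zip: kept under "unknown"
  active := true
  archived := null (absent, optional -> null)
  blob := 0x1A2B
  nickname := null (absent, optional -> null)
  => decoded: {"tier": "RED", "scores": [], "meta": {"duration": null, "weight": 0.25, "signature": 0xC0DE, "attempts": 12, "unknown": {"zip": 250}}, "active": true, "archived": null, "blob": 0x1A2B, "nickname": null}
the other Profile changes do not affect what is asked:
  field attempts in record Meta: optional changed to required -> fires only in the backward direction of Profile, which is not asked here


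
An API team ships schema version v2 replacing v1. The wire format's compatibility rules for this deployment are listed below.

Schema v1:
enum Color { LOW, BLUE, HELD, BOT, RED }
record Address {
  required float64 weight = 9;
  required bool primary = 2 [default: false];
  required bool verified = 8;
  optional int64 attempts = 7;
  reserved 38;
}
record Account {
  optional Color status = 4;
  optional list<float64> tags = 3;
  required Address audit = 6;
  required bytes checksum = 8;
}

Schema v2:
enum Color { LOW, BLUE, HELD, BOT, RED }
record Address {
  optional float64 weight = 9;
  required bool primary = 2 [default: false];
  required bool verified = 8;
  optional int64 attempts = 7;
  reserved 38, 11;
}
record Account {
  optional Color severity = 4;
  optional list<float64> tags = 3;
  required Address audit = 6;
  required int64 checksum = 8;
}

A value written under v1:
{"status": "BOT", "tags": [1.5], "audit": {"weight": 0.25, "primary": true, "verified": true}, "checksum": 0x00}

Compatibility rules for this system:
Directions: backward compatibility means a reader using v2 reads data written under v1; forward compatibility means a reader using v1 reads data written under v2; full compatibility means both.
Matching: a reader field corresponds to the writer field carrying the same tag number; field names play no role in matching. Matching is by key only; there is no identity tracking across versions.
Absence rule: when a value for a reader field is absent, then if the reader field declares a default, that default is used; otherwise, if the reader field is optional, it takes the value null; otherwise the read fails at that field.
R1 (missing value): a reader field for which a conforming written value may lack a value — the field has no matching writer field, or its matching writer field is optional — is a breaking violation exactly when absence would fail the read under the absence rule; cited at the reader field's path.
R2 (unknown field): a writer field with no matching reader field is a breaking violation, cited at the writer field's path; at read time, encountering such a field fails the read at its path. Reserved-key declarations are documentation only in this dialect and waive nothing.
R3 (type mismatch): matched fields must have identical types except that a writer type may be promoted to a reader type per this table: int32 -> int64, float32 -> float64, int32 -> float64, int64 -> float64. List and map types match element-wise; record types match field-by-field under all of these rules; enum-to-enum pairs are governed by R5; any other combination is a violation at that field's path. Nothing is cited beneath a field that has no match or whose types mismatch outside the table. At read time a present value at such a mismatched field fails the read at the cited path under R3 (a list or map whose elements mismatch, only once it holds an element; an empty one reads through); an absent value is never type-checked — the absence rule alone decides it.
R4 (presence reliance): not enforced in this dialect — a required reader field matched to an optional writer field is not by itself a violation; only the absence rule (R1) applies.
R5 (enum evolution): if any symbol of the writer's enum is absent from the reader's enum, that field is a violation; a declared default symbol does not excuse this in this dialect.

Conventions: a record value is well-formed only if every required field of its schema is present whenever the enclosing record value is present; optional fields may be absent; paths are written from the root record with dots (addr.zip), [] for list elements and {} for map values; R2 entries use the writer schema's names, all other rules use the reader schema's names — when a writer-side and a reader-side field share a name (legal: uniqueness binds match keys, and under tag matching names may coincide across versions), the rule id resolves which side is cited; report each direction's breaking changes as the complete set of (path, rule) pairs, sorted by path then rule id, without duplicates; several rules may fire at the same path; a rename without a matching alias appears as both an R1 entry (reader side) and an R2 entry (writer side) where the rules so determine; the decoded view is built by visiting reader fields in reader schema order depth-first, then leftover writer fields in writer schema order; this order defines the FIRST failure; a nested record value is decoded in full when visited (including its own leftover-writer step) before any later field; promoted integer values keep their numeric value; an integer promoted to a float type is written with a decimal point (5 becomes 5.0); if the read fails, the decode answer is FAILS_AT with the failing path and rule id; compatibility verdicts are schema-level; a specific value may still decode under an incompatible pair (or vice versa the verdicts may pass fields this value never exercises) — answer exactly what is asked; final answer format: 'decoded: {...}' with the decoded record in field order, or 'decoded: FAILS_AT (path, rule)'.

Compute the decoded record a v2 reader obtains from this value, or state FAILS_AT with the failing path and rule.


arrows below run writer -> reader for Account
migrating the Account value to v2:
  severity := "BOT" (from writer status)
  tags := [1.5]
  audit.weight := 0.25
  audit.primary := true
  audit.verified := true
  audit.attempts := null (absent, optional -> null)
  read fails at checksum under R3
  => FAILS_AT (checksum, R3)
the other Account changes do not affect what is asked:
  renamed field status to severity in record Account -> fires no rule on Account under this dialect and leaves the result unchanged
  field weight in record Address: required changed to optional -> affects the rule determinations only; this particular Account value decodes identically

decoded: FAILS_AT (checksum, R3)


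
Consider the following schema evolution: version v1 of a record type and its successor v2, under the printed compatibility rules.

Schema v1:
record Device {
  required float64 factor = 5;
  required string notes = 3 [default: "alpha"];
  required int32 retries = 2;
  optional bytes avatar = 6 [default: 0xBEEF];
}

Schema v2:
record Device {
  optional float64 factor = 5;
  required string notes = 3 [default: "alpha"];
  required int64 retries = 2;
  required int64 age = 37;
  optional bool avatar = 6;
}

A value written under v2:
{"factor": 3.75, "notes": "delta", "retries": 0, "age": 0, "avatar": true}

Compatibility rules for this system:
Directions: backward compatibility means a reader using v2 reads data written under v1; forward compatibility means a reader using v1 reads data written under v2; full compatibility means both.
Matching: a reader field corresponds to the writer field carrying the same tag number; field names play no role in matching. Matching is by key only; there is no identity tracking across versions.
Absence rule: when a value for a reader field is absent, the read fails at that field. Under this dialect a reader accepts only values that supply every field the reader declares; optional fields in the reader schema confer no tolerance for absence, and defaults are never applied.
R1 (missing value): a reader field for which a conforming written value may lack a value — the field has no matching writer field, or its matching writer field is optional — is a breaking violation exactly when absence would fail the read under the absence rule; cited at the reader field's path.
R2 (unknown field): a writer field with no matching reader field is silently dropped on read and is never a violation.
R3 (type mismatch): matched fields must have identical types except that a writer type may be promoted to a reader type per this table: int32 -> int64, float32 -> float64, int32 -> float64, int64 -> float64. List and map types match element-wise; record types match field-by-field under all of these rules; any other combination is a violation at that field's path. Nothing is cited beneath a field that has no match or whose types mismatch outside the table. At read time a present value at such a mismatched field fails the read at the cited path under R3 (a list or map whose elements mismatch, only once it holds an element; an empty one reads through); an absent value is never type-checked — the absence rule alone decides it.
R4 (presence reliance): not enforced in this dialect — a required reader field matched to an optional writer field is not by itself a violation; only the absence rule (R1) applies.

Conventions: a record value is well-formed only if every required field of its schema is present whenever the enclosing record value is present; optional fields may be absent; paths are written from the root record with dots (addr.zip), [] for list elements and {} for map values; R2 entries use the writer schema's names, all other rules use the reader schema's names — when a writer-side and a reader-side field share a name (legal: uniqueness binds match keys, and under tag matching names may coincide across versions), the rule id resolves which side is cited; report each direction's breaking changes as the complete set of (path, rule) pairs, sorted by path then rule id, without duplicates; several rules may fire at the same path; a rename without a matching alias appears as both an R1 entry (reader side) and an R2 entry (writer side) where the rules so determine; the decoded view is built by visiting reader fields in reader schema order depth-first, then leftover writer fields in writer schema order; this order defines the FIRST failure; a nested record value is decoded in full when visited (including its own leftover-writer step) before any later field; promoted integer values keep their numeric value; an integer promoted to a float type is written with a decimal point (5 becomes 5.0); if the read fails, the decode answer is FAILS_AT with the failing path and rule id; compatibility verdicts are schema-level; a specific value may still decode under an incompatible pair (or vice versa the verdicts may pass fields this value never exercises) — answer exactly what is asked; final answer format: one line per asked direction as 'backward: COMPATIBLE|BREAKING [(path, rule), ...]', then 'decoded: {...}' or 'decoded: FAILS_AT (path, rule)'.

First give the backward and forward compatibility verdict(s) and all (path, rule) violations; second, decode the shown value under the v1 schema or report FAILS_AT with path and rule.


backward: BREAKING [(age, R1), (avatar, R1), (avatar, R3)]; forward: BREAKING [(avatar, R1), (avatar, R3), (factor, R1), (retries, R3)]; decoded: FAILS_AT (retries, R3)

in Device below, arrows point writer -> reader
backward pass over Device, reader schema v2, writer schema v1:
  writer required, float64 -> float64: reader factor maps from writer factor
  writer required, string -> string: reader notes maps from writer notes
  writer required, int32 -> int64: reader retries maps from writer retries
  age has no writer counterpart
  writer optional, bytes -> bool: reader avatar maps from writer avatar
  breaking: (age, R1)
  breaking: (avatar, R1)
  breaking: (avatar, R3)
  backward on Device therefore BREAKING (3)
forward pass over Device, reader schema v1, writer schema v2:
  writer optional, float64 -> float64: reader factor maps from writer factor
  writer required, string -> string: reader notes maps from writer notes
  writer required, int64 -> int32: reader retries maps from writer retries
  writer optional, bool -> bytes: reader avatar maps from writer avatar
  writer age: unknown to reader
  breaking: (avatar, R1)
  breaking: (avatar, R3)
  breaking: (factor, R1)
  breaking: (retries, R3)
  forward on Device therefore BREAKING (4)
migrating the Device value to v1:
  factor := 3.75
  notes := "delta"
  read fails at retries under R3
  => FAILS_AT (retries, R3)


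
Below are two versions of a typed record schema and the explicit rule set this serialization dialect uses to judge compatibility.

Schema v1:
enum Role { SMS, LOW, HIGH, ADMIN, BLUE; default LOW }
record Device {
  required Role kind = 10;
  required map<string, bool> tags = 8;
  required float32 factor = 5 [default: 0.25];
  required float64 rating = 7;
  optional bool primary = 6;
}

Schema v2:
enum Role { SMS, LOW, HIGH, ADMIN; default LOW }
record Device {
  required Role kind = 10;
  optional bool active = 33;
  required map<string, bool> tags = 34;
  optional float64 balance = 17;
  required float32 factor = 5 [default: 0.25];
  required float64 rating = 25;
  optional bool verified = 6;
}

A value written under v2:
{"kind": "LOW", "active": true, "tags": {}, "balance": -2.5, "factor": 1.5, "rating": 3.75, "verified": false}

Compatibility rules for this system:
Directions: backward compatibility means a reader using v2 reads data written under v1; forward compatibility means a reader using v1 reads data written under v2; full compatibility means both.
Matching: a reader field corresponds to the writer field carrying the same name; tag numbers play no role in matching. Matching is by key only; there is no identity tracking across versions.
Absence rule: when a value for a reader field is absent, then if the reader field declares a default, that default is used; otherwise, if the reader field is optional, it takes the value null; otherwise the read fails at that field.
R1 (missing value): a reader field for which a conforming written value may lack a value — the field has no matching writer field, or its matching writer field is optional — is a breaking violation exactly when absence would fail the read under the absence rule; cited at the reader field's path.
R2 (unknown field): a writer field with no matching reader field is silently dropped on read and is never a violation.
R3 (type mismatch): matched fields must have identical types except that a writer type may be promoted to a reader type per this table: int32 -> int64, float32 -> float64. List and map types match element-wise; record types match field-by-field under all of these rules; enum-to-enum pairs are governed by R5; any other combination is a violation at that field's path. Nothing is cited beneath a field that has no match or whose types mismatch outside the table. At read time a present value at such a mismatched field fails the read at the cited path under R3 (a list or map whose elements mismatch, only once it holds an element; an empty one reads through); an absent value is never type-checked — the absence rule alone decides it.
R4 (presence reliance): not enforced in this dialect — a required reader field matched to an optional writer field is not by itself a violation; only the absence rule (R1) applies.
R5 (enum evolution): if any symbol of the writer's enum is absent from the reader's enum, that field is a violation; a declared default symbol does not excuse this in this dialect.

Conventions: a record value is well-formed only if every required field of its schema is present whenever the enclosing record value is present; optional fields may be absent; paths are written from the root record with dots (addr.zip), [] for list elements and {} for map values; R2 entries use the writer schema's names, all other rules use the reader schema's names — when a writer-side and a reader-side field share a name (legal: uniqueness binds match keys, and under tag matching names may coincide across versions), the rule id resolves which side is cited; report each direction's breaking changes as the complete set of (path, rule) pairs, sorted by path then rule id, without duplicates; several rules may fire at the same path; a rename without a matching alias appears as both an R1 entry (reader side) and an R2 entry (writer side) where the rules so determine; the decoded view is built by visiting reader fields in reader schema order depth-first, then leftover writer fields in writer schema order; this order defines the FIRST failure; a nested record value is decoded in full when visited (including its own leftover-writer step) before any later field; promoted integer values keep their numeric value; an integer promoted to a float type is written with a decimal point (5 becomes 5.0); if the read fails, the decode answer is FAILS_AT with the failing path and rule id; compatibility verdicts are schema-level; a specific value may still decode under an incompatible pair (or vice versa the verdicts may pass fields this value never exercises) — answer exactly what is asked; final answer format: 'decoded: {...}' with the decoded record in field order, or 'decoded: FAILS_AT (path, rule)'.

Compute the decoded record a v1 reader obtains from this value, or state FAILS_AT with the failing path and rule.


decoded: {"kind": "LOW", "tags": {}, "factor": 1.5, "rating": 3.75, "primary": null}

in Device below, arrows point writer -> reader
decode (reader v1):
  kind := "LOW"
  tags := {}
  factor := 1.5
  rating := 3.75
  primary := null (not supplied -> null)
  writer active: unmatched, discarded
  writer balance: unmatched, discarded
  writer verified: unmatched, discarded
  => decoded: {"kind": "LOW", "tags": {}, "factor": 1.5, "rating": 3.75, "primary": null}
the other Device changes do not affect what is asked:
  added field active to record Device: optional bool, tag 33 (in v2 it sits immediately before tags) -> inert under this dialect — no rule fires on Device and the result does not move
  field tags in record Device: tag 8 changed to 34 -> inert under this dialect — no rule fires on Device and the result does not move
  added field balance to record Device: optional float64, tag 17 (in v2 it sits immediately before factor) -> inert under this dialect — no rule fires on Device and the result does not move
  enum Role (field kind in record Device): symbol BLUE removed -> a verdict-level change on Device — the shown value reads the same
  field rating in record Device: tag 7 changed to 25 -> inert under this dialect — no rule fires on Device and the result does not move


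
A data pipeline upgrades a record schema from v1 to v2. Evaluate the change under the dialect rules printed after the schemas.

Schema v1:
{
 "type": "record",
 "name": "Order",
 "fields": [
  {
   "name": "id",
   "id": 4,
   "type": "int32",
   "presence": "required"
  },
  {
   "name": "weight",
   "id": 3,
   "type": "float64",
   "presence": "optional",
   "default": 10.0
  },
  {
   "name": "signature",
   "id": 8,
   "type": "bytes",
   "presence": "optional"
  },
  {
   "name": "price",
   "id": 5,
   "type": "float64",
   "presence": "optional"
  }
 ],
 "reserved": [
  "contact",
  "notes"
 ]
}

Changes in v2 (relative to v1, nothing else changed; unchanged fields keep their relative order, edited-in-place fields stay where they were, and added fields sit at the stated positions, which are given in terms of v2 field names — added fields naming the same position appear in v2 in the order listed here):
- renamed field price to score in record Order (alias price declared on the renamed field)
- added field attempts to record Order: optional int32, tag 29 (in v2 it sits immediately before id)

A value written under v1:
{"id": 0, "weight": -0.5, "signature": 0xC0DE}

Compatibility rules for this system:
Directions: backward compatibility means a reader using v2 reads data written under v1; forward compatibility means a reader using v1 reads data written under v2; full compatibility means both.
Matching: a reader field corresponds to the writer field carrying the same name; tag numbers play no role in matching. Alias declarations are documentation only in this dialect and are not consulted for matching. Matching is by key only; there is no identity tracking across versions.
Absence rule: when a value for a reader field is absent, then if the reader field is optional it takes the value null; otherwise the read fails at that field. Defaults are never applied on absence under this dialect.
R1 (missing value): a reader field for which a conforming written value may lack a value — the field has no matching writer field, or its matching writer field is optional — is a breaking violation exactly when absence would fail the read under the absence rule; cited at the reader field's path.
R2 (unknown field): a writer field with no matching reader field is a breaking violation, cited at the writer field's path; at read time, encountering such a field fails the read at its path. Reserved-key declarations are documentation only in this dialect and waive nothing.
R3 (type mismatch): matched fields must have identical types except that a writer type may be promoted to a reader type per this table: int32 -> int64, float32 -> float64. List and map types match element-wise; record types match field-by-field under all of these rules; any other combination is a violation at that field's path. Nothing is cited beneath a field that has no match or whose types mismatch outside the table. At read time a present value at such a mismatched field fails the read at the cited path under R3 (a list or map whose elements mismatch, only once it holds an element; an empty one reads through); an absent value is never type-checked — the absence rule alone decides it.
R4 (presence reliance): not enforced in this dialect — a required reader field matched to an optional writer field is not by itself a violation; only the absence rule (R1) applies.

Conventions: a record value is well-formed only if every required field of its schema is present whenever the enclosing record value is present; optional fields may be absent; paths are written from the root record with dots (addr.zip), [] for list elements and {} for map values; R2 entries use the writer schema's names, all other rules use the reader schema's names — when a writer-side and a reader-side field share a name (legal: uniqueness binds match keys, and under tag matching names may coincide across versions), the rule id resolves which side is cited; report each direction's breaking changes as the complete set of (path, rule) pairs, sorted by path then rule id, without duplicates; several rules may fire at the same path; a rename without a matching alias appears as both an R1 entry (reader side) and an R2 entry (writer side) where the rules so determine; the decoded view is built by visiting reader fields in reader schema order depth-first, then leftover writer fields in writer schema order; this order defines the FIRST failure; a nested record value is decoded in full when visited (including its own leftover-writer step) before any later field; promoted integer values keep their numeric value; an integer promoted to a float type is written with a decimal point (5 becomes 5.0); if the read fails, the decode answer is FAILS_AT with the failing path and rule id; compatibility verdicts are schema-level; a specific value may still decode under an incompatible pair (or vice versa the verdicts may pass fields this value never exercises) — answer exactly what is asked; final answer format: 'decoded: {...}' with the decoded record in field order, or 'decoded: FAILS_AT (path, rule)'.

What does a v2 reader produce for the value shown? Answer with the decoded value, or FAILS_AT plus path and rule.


each type pair in Order: writer, then reader
decode (reader v2):
  attempts := null (not supplied -> null)
  id := 0
  weight := -0.5
  signature := 0xC0DE
  score := null (not supplied -> null)
  => decoded: {"attempts": null, "id": 0, "weight": -0.5, "signature": 0xC0DE, "score": null}

decoded: {"attempts": null, "id": 0, "weight": -0.5, "signature": 0xC0DE, "score": null}


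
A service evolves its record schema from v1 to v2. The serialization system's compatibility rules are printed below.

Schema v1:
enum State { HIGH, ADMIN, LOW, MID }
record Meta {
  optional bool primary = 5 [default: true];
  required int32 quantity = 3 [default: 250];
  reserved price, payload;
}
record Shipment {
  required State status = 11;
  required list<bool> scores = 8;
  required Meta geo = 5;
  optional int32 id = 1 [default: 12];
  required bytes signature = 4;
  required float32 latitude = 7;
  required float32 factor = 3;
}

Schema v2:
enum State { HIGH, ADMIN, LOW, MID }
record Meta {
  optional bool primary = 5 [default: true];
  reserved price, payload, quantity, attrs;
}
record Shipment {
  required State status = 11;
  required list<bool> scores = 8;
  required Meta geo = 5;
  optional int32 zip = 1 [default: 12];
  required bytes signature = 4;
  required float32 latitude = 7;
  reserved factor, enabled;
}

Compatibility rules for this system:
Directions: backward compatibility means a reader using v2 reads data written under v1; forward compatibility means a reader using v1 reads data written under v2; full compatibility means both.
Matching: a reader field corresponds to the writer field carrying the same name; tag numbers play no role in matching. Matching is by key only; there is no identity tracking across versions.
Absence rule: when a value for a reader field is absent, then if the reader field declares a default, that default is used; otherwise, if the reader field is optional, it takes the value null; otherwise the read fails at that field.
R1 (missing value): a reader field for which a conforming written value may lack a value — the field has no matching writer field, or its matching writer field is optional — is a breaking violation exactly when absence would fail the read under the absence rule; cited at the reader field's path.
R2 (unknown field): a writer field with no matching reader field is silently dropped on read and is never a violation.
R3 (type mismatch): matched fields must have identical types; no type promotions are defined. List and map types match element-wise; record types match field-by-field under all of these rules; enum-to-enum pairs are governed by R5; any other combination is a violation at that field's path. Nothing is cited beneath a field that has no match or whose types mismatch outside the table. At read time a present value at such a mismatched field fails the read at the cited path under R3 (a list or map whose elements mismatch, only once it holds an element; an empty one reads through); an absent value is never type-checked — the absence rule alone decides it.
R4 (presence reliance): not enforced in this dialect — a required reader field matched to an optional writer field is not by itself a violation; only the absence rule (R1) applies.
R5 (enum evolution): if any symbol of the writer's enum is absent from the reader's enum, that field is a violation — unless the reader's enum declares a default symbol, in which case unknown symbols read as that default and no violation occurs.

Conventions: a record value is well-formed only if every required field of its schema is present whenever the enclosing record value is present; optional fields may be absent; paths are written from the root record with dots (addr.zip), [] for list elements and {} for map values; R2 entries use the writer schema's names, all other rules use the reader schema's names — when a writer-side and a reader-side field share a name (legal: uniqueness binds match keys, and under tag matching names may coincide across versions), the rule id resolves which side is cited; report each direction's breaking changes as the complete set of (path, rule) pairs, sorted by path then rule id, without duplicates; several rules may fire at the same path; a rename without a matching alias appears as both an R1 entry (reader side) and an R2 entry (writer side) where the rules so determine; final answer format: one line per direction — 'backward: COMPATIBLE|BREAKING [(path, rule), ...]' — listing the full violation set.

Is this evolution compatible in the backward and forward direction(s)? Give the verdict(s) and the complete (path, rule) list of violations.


backward: COMPATIBLE []; forward: BREAKING [(factor, R1)]

the writer's type comes first in each Shipment pair
backward pass over Shipment, reader schema v2, writer schema v1:
  State -> State, writer required: status aligns to status
  list<bool> -> list<bool>, writer required: scores aligns to scores
  Meta -> Meta, writer required: geo aligns to geo
  no writer field matches reader zip
  bytes -> bytes, writer required: signature aligns to signature
  float32 -> float32, writer required: latitude aligns to latitude
  writer field id has no reader counterpart
  writer field factor has no reader counterpart
  bool -> bool, writer optional: geo.primary aligns to geo.primary
  writer field geo.quantity has no reader counterpart
  => no violations; backward on Shipment: COMPATIBLE
forward pass over Shipment, reader schema v1, writer schema v2:
  State -> State, writer required: status aligns to status
  list<bool> -> list<bool>, writer required: scores aligns to scores
  Meta -> Meta, writer required: geo aligns to geo
  no writer field matches reader id
  bytes -> bytes, writer required: signature aligns to signature
  float32 -> float32, writer required: latitude aligns to latitude
  no writer field matches reader factor
  writer field zip has no reader counterpart
  bool -> bool, writer optional: geo.primary aligns to geo.primary
  no writer field matches reader geo.quantity
  breaking: (factor, R1)
  => forward verdict for Shipment: BREAKING, 1 violation(s)
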